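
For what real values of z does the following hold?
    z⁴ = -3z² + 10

z = -1.4142 or z = 1.4142

Let u = z². The equation becomes u² + 3u - 10 = 0.
Factor: (u + 5)(u - 2) = 0, so u = -5 or u = 2.
z² = -5 < 0 has no real solution.
z² = 2 gives z = ±√(2) ≈ ±1.4142.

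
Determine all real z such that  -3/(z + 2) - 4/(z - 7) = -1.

Multiply both sides by (z + 2)(z - 7):
-3(z - 7) - 4(z + 2) = -(z + 2)(z - 7).
Expand and collect terms: -z^2 + 12z + 1 = 0.
By the quadratic formula, z = (-12 +/- sqrt(148)) / -2, so z ~= -0.0828 or z ~= 12.0828.
Neither value makes a denominator zero (z != -2, z != 7), so both are valid.

z = -0.0828 or z = 12.0828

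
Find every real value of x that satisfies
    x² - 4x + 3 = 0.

Factor: (x - 1)(x - 3) = 0.
So x = 1 or x = 3.

x = 1 or x = 3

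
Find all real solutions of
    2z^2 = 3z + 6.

z = -1.1375 or z = 2.6375

Rearrange to standard form: 2z^2 - 3z - 6 = 0.
Discriminant: (-3)^2 - 4*2*(-6) = 57.
Quadratic formula: z = (3 +/- sqrt(57)) / 4.
So z = 3/4 + sqrt(57)/4 ~= 2.6375 or z = 3/4 - sqrt(57)/4 ~= -1.1375.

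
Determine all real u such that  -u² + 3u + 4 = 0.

u = -1 or u = 4

Factor: -1(u - 4)(u + 1) = 0.
So u = 4 or u = -1.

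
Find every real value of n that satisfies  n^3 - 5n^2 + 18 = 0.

Possible rational roots are divisors of 18. Testing n = 3 gives 0, so (n - 3) is a factor.
Divide: n^3 - 5n^2 + 18 = (n - 3)(n^2 - 2n - 6).
Apply the quadratic formula to n^2 - 2n - 6 = 0: n = (2 +/- sqrt(28))/2, i.e. n ~= 3.6458 or n ~= -1.6458.

n = -1.6458 or n = 3 or n = 3.6458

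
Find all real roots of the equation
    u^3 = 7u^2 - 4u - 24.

Rearrange: u^3 - 7u^2 + 4u + 24 = 0.
Possible rational roots are divisors of 24. Testing u = 3 gives 0, so (u - 3) is a factor.
Divide: u^3 - 7u^2 + 4u + 24 = (u - 3)(u^2 - 4u - 8).
Apply the quadratic formula to u^2 - 4u - 8 = 0: u = (4 +/- sqrt(48))/2, i.e. u ~= 5.4641 or u ~= -1.4641.

u = -1.4641 or u = 3 or u = 5.4641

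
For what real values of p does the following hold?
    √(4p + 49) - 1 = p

Isolate the radical: √(4p + 49) = p + 1.
Square both sides: 4p + 49 = (p + 1)².
Expand and rearrange: p² - 2p - 48 = 0.
Solving gives p = 8 or p = -6.
Check each candidate in the original equation:
  p = 8: √(81) = 9, while p + 1 = 9 — valid.
  p = -6: √(25) = 5, while p + 1 = -5 — extraneous.

p = 8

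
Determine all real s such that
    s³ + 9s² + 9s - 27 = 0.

s = -7.2426 or s = -3 or s = 1.2426

Possible rational roots are divisors of -27. Testing s = -3 gives 0, so (s + 3) is a factor.
Divide: s³ + 9s² + 9s - 27 = (s + 3)(s² + 6s - 9).
Apply the quadratic formula to s² + 6s - 9 = 0: s = (-6 ± √72)/2, i.e. s ≈ 1.2426 or s ≈ -7.2426.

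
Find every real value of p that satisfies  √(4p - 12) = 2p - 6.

p = 3 or p = 4

Square both sides: 4p - 12 = (2p - 6)².
Expand and rearrange: 4p² - 28p + 48 = 0.
Solving gives p = 4 or p = 3.
Check each candidate in the original equation:
  p = 4: √(4) = 2, while 2p - 6 = 2 — valid.
  p = 3: √(0) = 0, while 2p - 6 = 0 — valid.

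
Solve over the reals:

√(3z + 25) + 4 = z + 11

z = -3

Isolate the radical: √(3z + 25) = z + 7.
Square both sides: 3z + 25 = (z + 7)².
Expand and rearrange: z² + 11z + 24 = 0.
Solving gives z = -3 or z = -8.
Check each candidate in the original equation:
  z = -3: √(16) = 4, while z + 7 = 4 — valid.
  z = -8: √(1) = 1, while z + 7 = -1 — extraneous.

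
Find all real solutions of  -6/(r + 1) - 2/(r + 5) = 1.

Multiply both sides by (r + 1)(r + 5):
-6(r + 5) - 2(r + 1) = (r + 1)(r + 5).
Expand and collect terms: r² + 14r + 37 = 0.
By the quadratic formula, r = (-14 ± √48) / 2, so r ≈ -3.5359 or r ≈ -10.4641.
Neither value makes a denominator zero (r ≠ -1, r ≠ -5), so both are valid.

r = -10.4641 or r = -3.5359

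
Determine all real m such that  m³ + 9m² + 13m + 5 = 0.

m = -7.3166 or m = -1 or m = -0.6834

Possible rational roots are divisors of 5. Testing m = -1 gives 0, so (m + 1) is a factor.
Divide: m³ + 9m² + 13m + 5 = (m + 1)(m² + 8m + 5).
Apply the quadratic formula to m² + 8m + 5 = 0: m = (-8 ± √44)/2, i.e. m ≈ -0.6834 or m ≈ -7.3166.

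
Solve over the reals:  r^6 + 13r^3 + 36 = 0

r = -2.0801 or r = -1.5874

Let u = r^3. The equation becomes u^2 + 13u + 36 = 0.
Factor: (u + 9)(u + 4) = 0, so u = -9 or u = -4.
r^3 = -9 gives r = -(9)^(1/3) ~= -2.0801.
r^3 = -4 gives r = -(4)^(1/3) ~= -1.5874.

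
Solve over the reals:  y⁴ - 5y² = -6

y = -1.7321 or y = -1.4142 or y = 1.4142 or y = 1.7321

Let u = y². The equation becomes u² - 5u + 6 = 0.
Factor: (u - 2)(u - 3) = 0, so u = 2 or u = 3.
y² = 2 gives y = ±√(2) ≈ ±1.4142.
y² = 3 gives y = ±√(3) ≈ ±1.7321.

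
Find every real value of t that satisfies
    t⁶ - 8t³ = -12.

t = 1.2599 or t = 1.8171

Let u = t³. The equation becomes u² - 8u + 12 = 0.
Factor: (u - 2)(u - 6) = 0, so u = 2 or u = 6.
t³ = 2 gives t = ∛(2) ≈ 1.2599.
t³ = 6 gives t = ∛(6) ≈ 1.8171.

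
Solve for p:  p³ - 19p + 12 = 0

Possible rational roots are divisors of 12. Testing p = 4 gives 0, so (p - 4) is a factor.
Divide: p³ - 19p + 12 = (p - 4)(p² + 4p - 3).
Apply the quadratic formula to p² + 4p - 3 = 0: p = (-4 ± √28)/2, i.e. p ≈ 0.6458 or p ≈ -4.6458.

p = -4.6458 or p = 0.6458 or p = 4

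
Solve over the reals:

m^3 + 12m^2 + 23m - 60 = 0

m = -8.4244 or m = -5 or m = 1.4244

Possible rational roots are divisors of -60. Testing m = -5 gives 0, so (m + 5) is a factor.
Divide: m^3 + 12m^2 + 23m - 60 = (m + 5)(m^2 + 7m - 12).
Apply the quadratic formula to m^2 + 7m - 12 = 0: m = (-7 +/- sqrt(97))/2, i.e. m ~= 1.4244 or m ~= -8.4244.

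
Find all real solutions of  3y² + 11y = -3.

y = -3.3699 or y = -0.2967

Rearrange to standard form: 3y² + 11y + 3 = 0.
Discriminant: (11)² − 4·3·3 = 85.
Quadratic formula: y = (-11 ± √85) / 6.
So y = -11/6 + √(85)/6 ≈ -0.2967 or y = -11/6 - √(85)/6 ≈ -3.3699.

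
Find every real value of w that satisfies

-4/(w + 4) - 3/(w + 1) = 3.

Multiply both sides by (w + 4)(w + 1):
-4(w + 1) - 3(w + 4) = 3(w + 4)(w + 1).
Expand and collect terms: 3w² + 22w + 28 = 0.
By the quadratic formula, w = (-22 ± √148) / 6, so w ≈ -1.6391 or w ≈ -5.6943.
Neither value makes a denominator zero (w ≠ -4, w ≠ -1), so both are valid.

w = -5.6943 or w = -1.6391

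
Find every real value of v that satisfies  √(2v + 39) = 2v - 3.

Square both sides: 2v + 39 = (2v - 3)².
Expand and rearrange: 4v² - 14v - 30 = 0.
Solving gives v = 5 or v = -1.5.
Check each candidate in the original equation:
  v = 5: √(49) = 7, while 2v - 3 = 7 — valid.
  v = -1.5: √(36) = 6, while 2v - 3 = -6 — extraneous.

v = 5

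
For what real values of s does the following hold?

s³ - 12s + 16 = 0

s = -4 or s = 2

Possible rational roots are divisors of 16. Testing s = -4 gives 0, so (s + 4) is a factor.
Divide: s³ - 12s + 16 = (s + 4)(s² - 4s + 4).
The quadratic has the repeated root s = 2.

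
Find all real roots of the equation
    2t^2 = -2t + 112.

Bring every term to one side: 2t^2 + 2t - 112 = 0.
Factor: 2(t + 8)(t - 7) = 0.
So t = -8 or t = 7.

t = -8 or t = 7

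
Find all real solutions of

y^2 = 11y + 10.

y = -0.8443 or y = 11.8443

Rearrange to standard form: y^2 - 11y - 10 = 0.
Discriminant: (-11)^2 - 4*1*(-10) = 161.
Quadratic formula: y = (11 +/- sqrt(161)) / 2.
So y = 11/2 + sqrt(161)/2 ~= 11.8443 or y = 11/2 - sqrt(161)/2 ~= -0.8443.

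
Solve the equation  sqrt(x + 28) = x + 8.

Square both sides: x + 28 = (x + 8)^2.
Expand and rearrange: x^2 + 15x + 36 = 0.
Solving gives x = -3 or x = -12.
Check each candidate in the original equation:
  x = -3: sqrt(25) = 5, while x + 8 = 5 — valid.
  x = -12: sqrt(16) = 4, while x + 8 = -4 — extraneous.

x = -3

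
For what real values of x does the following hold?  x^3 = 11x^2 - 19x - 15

Rearrange: x^3 - 11x^2 + 19x + 15 = 0.
Possible rational roots are divisors of 15. Testing x = 3 gives 0, so (x - 3) is a factor.
Divide: x^3 - 11x^2 + 19x + 15 = (x - 3)(x^2 - 8x - 5).
Apply the quadratic formula to x^2 - 8x - 5 = 0: x = (8 +/- sqrt(84))/2, i.e. x ~= 8.5826 or x ~= -0.5826.

x = -0.5826 or x = 3 or x = 8.5826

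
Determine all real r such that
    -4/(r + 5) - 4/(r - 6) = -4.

r = -4.0902 or r = 7.0902

Multiply both sides by (r + 5)(r - 6):
-4(r - 6) - 4(r + 5) = -4(r + 5)(r - 6).
Expand and collect terms: -4r^2 + 12r + 116 = 0.
By the quadratic formula, r = (-12 +/- sqrt(2000)) / -8, so r ~= -4.0902 or r ~= 7.0902.
Neither value makes a denominator zero (r != -5, r != 6), so both are valid.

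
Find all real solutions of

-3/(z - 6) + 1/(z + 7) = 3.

Multiply both sides by (z - 6)(z + 7):
-3(z + 7) + (z - 6) = 3(z - 6)(z + 7).
Expand and collect terms: 3z² + 5z - 99 = 0.
By the quadratic formula, z = (-5 ± √1213) / 6, so z ≈ 4.9714 or z ≈ -6.638.
Neither value makes a denominator zero (z ≠ 6, z ≠ -7), so both are valid.

z = -6.638 or z = 4.9714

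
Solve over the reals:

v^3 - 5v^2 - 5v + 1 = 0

Possible rational roots are divisors of 1. Testing v = -1 gives 0, so (v + 1) is a factor.
Divide: v^3 - 5v^2 - 5v + 1 = (v + 1)(v^2 - 6v + 1).
Apply the quadratic formula to v^2 - 6v + 1 = 0: v = (6 +/- sqrt(32))/2, i.e. v ~= 5.8284 or v ~= 0.1716.

v = -1 or v = 0.1716 or v = 5.8284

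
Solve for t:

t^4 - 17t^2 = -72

Let u = t^2. The equation becomes u^2 - 17u + 72 = 0.
Factor: (u - 8)(u - 9) = 0, so u = 8 or u = 9.
t^2 = 8 gives t = +/-2*sqrt(2) ~= +/-2.8284.
t^2 = 9 gives t = +/-3.

t = -3 or t = -2.8284 or t = 2.8284 or t = 3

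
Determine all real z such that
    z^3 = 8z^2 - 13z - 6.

z = -0.3723 or z = 3 or z = 5.3723

Rearrange: z^3 - 8z^2 + 13z + 6 = 0.
Possible rational roots are divisors of 6. Testing z = 3 gives 0, so (z - 3) is a factor.
Divide: z^3 - 8z^2 + 13z + 6 = (z - 3)(z^2 - 5z - 2).
Apply the quadratic formula to z^2 - 5z - 2 = 0: z = (5 +/- sqrt(33))/2, i.e. z ~= 5.3723 or z ~= -0.3723.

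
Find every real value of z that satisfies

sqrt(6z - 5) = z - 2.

z = 9

Square both sides: 6z - 5 = (z - 2)^2.
Expand and rearrange: z^2 - 10z + 9 = 0.
Solving gives z = 9 or z = 1.
Check each candidate in the original equation:
  z = 9: sqrt(49) = 7, while z - 2 = 7 — valid.
  z = 1: sqrt(1) = 1, while z - 2 = -1 — extraneous.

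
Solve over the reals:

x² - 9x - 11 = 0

x = -1.0902 or x = 10.0902

Discriminant: (-9)² − 4·1·(-11) = 125.
Quadratic formula: x = (9 ± √125) / 2.
So x = 9/2 + 5·√(5)/2 ≈ 10.0902 or x = 9/2 - 5·√(5)/2 ≈ -1.0902.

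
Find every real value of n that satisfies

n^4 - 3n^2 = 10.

Let u = n^2. The equation becomes u^2 - 3u - 10 = 0.
Factor: (u + 2)(u - 5) = 0, so u = -2 or u = 5.
n^2 = -2 < 0 has no real solution.
n^2 = 5 gives n = +/-sqrt(5) ~= +/-2.2361.

n = -2.2361 or n = 2.2361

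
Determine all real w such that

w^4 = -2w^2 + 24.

w = -2 or w = 2

Let u = w^2. The equation becomes u^2 + 2u - 24 = 0.
Factor: (u + 6)(u - 4) = 0, so u = -6 or u = 4.
w^2 = -6 < 0 has no real solution.
w^2 = 4 gives w = +/-2.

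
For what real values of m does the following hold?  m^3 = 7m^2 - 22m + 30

Rearrange: m^3 - 7m^2 + 22m - 30 = 0.
Possible rational roots are divisors of -30. Testing m = 3 gives 0, so (m - 3) is a factor.
Divide: m^3 - 7m^2 + 22m - 30 = (m - 3)(m^2 - 4m + 10).
The quadratic m^2 - 4m + 10 has discriminant -24 < 0, so no further real roots.

m = 3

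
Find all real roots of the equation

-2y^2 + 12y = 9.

Rearrange to standard form: -2y^2 + 12y - 9 = 0.
Discriminant: (12)^2 - 4*(-2)*(-9) = 72.
Quadratic formula: y = (-12 +/- sqrt(72)) / (-4).
So y = 3 - 3*sqrt(2)/2 ~= 0.8787 or y = 3*sqrt(2)/2 + 3 ~= 5.1213.

y = 0.8787 or y = 5.1213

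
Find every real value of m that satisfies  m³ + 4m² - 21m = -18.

m = -7.2426 or m = 1.2426 or m = 2

Rearrange: m³ + 4m² - 21m + 18 = 0.
Possible rational roots are divisors of 18. Testing m = 2 gives 0, so (m - 2) is a factor.
Divide: m³ + 4m² - 21m + 18 = (m - 2)(m² + 6m - 9).
Apply the quadratic formula to m² + 6m - 9 = 0: m = (-6 ± √72)/2, i.e. m ≈ 1.2426 or m ≈ -7.2426.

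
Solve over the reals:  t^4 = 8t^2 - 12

Let u = t^2. The equation becomes u^2 - 8u + 12 = 0.
Factor: (u - 2)(u - 6) = 0, so u = 2 or u = 6.
t^2 = 2 gives t = +/-sqrt(2) ~= +/-1.4142.
t^2 = 6 gives t = +/-sqrt(6) ~= +/-2.4495.

t = -2.4495 or t = -1.4142 or t = 1.4142 or t = 2.4495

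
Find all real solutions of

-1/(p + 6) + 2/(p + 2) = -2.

Multiply both sides by (p + 6)(p + 2):
-(p + 2) + 2(p + 6) = -2(p + 6)(p + 2).
Expand and collect terms: -2p^2 - 17p - 34 = 0.
By the quadratic formula, p = (17 +/- sqrt(17)) / -4, so p ~= -5.2808 or p ~= -3.2192.
Neither value makes a denominator zero (p != -6, p != -2), so both are valid.

p = -5.2808 or p = -3.2192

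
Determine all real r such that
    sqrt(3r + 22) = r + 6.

r = -2

Square both sides: 3r + 22 = (r + 6)^2.
Expand and rearrange: r^2 + 9r + 14 = 0.
Solving gives r = -2 or r = -7.
Check each candidate in the original equation:
  r = -2: sqrt(16) = 4, while r + 6 = 4 — valid.
  r = -7: sqrt(1) = 1, while r + 6 = -1 — extraneous.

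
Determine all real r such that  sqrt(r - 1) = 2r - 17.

Square both sides: r - 1 = (2r - 17)^2.
Expand and rearrange: 4r^2 - 69r + 290 = 0.
Solving gives r = 10 or r = 7.25.
Check each candidate in the original equation:
  r = 10: sqrt(9) = 3, while 2r - 17 = 3 — valid.
  r = 7.25: sqrt(6.25) = 2.5, while 2r - 17 = -2.5 — extraneous.

r = 10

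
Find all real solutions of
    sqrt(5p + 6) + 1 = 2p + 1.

p = 2

Isolate the radical: sqrt(5p + 6) = 2p.
Square both sides: 5p + 6 = (2p)^2.
Expand and rearrange: 4p^2 - 5p - 6 = 0.
Solving gives p = 2 or p = -0.75.
Check each candidate in the original equation:
  p = 2: sqrt(16) = 4, while 2p = 4 — valid.
  p = -0.75: sqrt(2.25) = 1.5, while 2p = -1.5 — extraneous.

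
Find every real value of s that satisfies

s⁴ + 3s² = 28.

s = -2 or s = 2

Let u = s². The equation becomes u² + 3u - 28 = 0.
Factor: (u - 4)(u + 7) = 0, so u = 4 or u = -7.
s² = 4 gives s = ±2.
s² = -7 < 0 has no real solution.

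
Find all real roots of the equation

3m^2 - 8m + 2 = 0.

Discriminant: (-8)^2 - 4*3*2 = 40.
Quadratic formula: m = (8 +/- sqrt(40)) / 6.
So m = sqrt(10)/3 + 4/3 ~= 2.3874 or m = 4/3 - sqrt(10)/3 ~= 0.2792.

m = 0.2792 or m = 2.3874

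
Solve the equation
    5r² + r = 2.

r = -0.7403 or r = 0.5403

Rearrange to standard form: 5r² + r - 2 = 0.
Discriminant: (1)² − 4·5·(-2) = 41.
Quadratic formula: r = (-1 ± √41) / 10.
So r = -1/10 + √(41)/10 ≈ 0.5403 or r = -√(41)/10 - 1/10 ≈ -0.7403.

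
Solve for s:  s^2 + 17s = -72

Bring every term to one side: s^2 + 17s + 72 = 0.
Factor: (s + 9)(s + 8) = 0.
So s = -9 or s = -8.

s = -9 or s = -8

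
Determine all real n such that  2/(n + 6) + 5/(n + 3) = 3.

Multiply both sides by (n + 6)(n + 3):
2(n + 3) + 5(n + 6) = 3(n + 6)(n + 3).
Expand and collect terms: 3n^2 + 20n + 18 = 0.
By the quadratic formula, n = (-20 +/- sqrt(184)) / 6, so n ~= -1.0726 or n ~= -5.5941.
Neither value makes a denominator zero (n != -6, n != -3), so both are valid.

n = -5.5941 or n = -1.0726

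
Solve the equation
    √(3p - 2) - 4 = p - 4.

p = 1 or p = 2

Isolate the radical: √(3p - 2) = p.
Square both sides: 3p - 2 = (p)².
Expand and rearrange: p² - 3p + 2 = 0.
Solving gives p = 2 or p = 1.
Check each candidate in the original equation:
  p = 2: √(4) = 2, while p = 2 — valid.
  p = 1: √(1) = 1, while p = 1 — valid.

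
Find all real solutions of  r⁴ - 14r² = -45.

Let u = r². The equation becomes u² - 14u + 45 = 0.
Factor: (u - 5)(u - 9) = 0, so u = 5 or u = 9.
r² = 5 gives r = ±√(5) ≈ ±2.2361.
r² = 9 gives r = ±3.

r = -3 or r = -2.2361 or r = 2.2361 or r = 3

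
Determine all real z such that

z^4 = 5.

z = -1.4953 or z = 1.4953

Let u = z^2. The equation becomes u^2 - 5 = 0.
By the quadratic formula, u = sqrt(5) or u = -sqrt(5).
z^2 = sqrt(5) gives z = +/-5**(1/4) ~= +/-1.4953.
z^2 = -sqrt(5) < 0 has no real solution.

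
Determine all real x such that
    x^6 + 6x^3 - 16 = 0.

x = -2 or x = 1.2599

Let u = x^3. The equation becomes u^2 + 6u - 16 = 0.
Factor: (u - 2)(u + 8) = 0, so u = 2 or u = -8.
x^3 = 2 gives x = (2)^(1/3) ~= 1.2599.
x^3 = -8 gives x = -2.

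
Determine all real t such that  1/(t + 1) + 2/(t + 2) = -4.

Multiply both sides by (t + 1)(t + 2):
(t + 2) + 2(t + 1) = -4(t + 1)(t + 2).
Expand and collect terms: -4t^2 - 15t - 12 = 0.
By the quadratic formula, t = (15 +/- sqrt(33)) / -8, so t ~= -2.5931 or t ~= -1.1569.
Neither value makes a denominator zero (t != -1, t != -2), so both are valid.

t = -2.5931 or t = -1.1569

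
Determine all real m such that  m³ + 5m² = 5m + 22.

m = -5.1401 or m = -2 or m = 2.1401

Rearrange: m³ + 5m² - 5m - 22 = 0.
Possible rational roots are divisors of -22. Testing m = -2 gives 0, so (m + 2) is a factor.
Divide: m³ + 5m² - 5m - 22 = (m + 2)(m² + 3m - 11).
Apply the quadratic formula to m² + 3m - 11 = 0: m = (-3 ± √53)/2, i.e. m ≈ 2.1401 or m ≈ -5.1401.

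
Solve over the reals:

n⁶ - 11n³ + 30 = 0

n = 1.71 or n = 1.8171

Let u = n³. The equation becomes u² - 11u + 30 = 0.
Factor: (u - 6)(u - 5) = 0, so u = 6 or u = 5.
n³ = 6 gives n = ∛(6) ≈ 1.8171.
n³ = 5 gives n = ∛(5) ≈ 1.71.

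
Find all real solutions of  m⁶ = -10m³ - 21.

Let u = m³. The equation becomes u² + 10u + 21 = 0.
Factor: (u + 3)(u + 7) = 0, so u = -3 or u = -7.
m³ = -3 gives m = -∛(3) ≈ -1.4422.
m³ = -7 gives m = -∛(7) ≈ -1.9129.

m = -1.9129 or m = -1.4422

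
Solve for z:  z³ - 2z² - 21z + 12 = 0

z = -4 or z = 0.5505 or z = 5.4495

Possible rational roots are divisors of 12. Testing z = -4 gives 0, so (z + 4) is a factor.
Divide: z³ - 2z² - 21z + 12 = (z + 4)(z² - 6z + 3).
Apply the quadratic formula to z² - 6z + 3 = 0: z = (6 ± √24)/2, i.e. z ≈ 5.4495 or z ≈ 0.5505.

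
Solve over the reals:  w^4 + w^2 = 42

Let u = w^2. The equation becomes u^2 + u - 42 = 0.
Factor: (u + 7)(u - 6) = 0, so u = -7 or u = 6.
w^2 = -7 < 0 has no real solution.
w^2 = 6 gives w = +/-sqrt(6) ~= +/-2.4495.

w = -2.4495 or w = 2.4495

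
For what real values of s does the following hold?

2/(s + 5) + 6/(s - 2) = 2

Multiply both sides by (s + 5)(s - 2):
2(s - 2) + 6(s + 5) = 2(s + 5)(s - 2).
Expand and collect terms: 2s² - 2s - 46 = 0.
By the quadratic formula, s = (2 ± √372) / 4, so s ≈ 5.3218 or s ≈ -4.3218.
Neither value makes a denominator zero (s ≠ -5, s ≠ 2), so both are valid.

s = -4.3218 or s = 5.3218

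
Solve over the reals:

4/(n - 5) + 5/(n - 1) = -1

Multiply both sides by (n - 5)(n - 1):
4(n - 1) + 5(n - 5) = -(n - 5)(n - 1).
Expand and collect terms: -n^2 - 3n + 24 = 0.
By the quadratic formula, n = (3 +/- sqrt(105)) / -2, so n ~= -6.6235 or n ~= 3.6235.
Neither value makes a denominator zero (n != 5, n != 1), so both are valid.

n = -6.6235 or n = 3.6235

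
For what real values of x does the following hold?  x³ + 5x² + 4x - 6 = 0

Possible rational roots are divisors of -6. Testing x = -3 gives 0, so (x + 3) is a factor.
Divide: x³ + 5x² + 4x - 6 = (x + 3)(x² + 2x - 2).
Apply the quadratic formula to x² + 2x - 2 = 0: x = (-2 ± √12)/2, i.e. x ≈ 0.7321 or x ≈ -2.7321.

x = -3 or x = -2.7321 or x = 0.7321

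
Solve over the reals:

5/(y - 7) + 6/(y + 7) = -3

y = -9.2289 or y = 5.5622

Multiply both sides by (y - 7)(y + 7):
5(y + 7) + 6(y - 7) = -3(y - 7)(y + 7).
Expand and collect terms: -3y² - 11y + 154 = 0.
By the quadratic formula, y = (11 ± √1969) / -6, so y ≈ -9.2289 or y ≈ 5.5622.
Neither value makes a denominator zero (y ≠ 7, y ≠ -7), so both are valid.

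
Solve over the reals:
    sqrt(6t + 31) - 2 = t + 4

t = -5 or t = -1

Isolate the radical: sqrt(6t + 31) = t + 6.
Square both sides: 6t + 31 = (t + 6)^2.
Expand and rearrange: t^2 + 6t + 5 = 0.
Solving gives t = -1 or t = -5.
Check each candidate in the original equation:
  t = -1: sqrt(25) = 5, while t + 6 = 5 — valid.
  t = -5: sqrt(1) = 1, while t + 6 = 1 — valid.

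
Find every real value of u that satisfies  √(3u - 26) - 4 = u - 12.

Isolate the radical: √(3u - 26) = u - 8.
Square both sides: 3u - 26 = (u - 8)².
Expand and rearrange: u² - 19u + 90 = 0.
Solving gives u = 10 or u = 9.
Check each candidate in the original equation:
  u = 10: √(4) = 2, while u - 8 = 2 — valid.
  u = 9: √(1) = 1, while u - 8 = 1 — valid.

u = 9 or u = 10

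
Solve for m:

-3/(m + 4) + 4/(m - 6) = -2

Multiply both sides by (m + 4)(m - 6):
-3(m - 6) + 4(m + 4) = -2(m + 4)(m - 6).
Expand and collect terms: -2m^2 + 3m + 14 = 0.
Factor or apply the quadratic formula: m = -2 or m = 3.5.
Neither value makes a denominator zero (m != -4, m != 6), so both are valid.

m = -2 or m = 3.5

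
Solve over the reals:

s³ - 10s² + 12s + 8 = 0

Possible rational roots are divisors of 8. Testing s = 2 gives 0, so (s - 2) is a factor.
Divide: s³ - 10s² + 12s + 8 = (s - 2)(s² - 8s - 4).
Apply the quadratic formula to s² - 8s - 4 = 0: s = (8 ± √80)/2, i.e. s ≈ 8.4721 or s ≈ -0.4721.

s = -0.4721 or s = 2 or s = 8.4721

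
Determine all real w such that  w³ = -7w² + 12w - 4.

Rearrange: w³ + 7w² - 12w + 4 = 0.
Possible rational roots are divisors of 4. Testing w = 1 gives 0, so (w - 1) is a factor.
Divide: w³ + 7w² - 12w + 4 = (w - 1)(w² + 8w - 4).
Apply the quadratic formula to w² + 8w - 4 = 0: w = (-8 ± √80)/2, i.e. w ≈ 0.4721 or w ≈ -8.4721.

w = -8.4721 or w = 0.4721 or w = 1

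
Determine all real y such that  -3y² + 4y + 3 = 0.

Discriminant: (4)² − 4·(-3)·3 = 52.
Quadratic formula: y = (-4 ± √52) / (-6).
So y = 2/3 - √(13)/3 ≈ -0.5352 or y = 2/3 + √(13)/3 ≈ 1.8685.

y = -0.5352 or y = 1.8685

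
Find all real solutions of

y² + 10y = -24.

y = -6 or y = -4

Bring every term to one side: y² + 10y + 24 = 0.
Factor: (y + 6)(y + 4) = 0.
So y = -6 or y = -4.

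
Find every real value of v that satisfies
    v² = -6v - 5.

Bring every term to one side: v² + 6v + 5 = 0.
Factor: (v + 5)(v + 1) = 0.
So v = -5 or v = -1.

v = -5 or v = -1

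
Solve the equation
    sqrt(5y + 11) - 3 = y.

Isolate the radical: sqrt(5y + 11) = y + 3.
Square both sides: 5y + 11 = (y + 3)^2.
Expand and rearrange: y^2 + y - 2 = 0.
Solving gives y = 1 or y = -2.
Check each candidate in the original equation:
  y = 1: sqrt(16) = 4, while y + 3 = 4 — valid.
  y = -2: sqrt(1) = 1, while y + 3 = 1 — valid.

y = -2 or y = 1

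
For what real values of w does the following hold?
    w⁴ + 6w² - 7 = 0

Let u = w². The equation becomes u² + 6u - 7 = 0.
Factor: (u + 7)(u - 1) = 0, so u = -7 or u = 1.
w² = -7 < 0 has no real solution.
w² = 1 gives w = ±1.

w = -1 or w = 1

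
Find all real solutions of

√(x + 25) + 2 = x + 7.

x = 0

Isolate the radical: √(x + 25) = x + 5.
Square both sides: x + 25 = (x + 5)².
Expand and rearrange: x² + 9x = 0.
Solving gives x = 0 or x = -9.
Check each candidate in the original equation:
  x = 0: √(25) = 5, while x + 5 = 5 — valid.
  x = -9: √(16) = 4, while x + 5 = -4 — extraneous.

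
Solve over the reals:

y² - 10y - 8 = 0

y = -0.7446 or y = 10.7446

Discriminant: (-10)² − 4·1·(-8) = 132.
Quadratic formula: y = (10 ± √132) / 2.
So y = 5 + √(33) ≈ 10.7446 or y = 5 - √(33) ≈ -0.7446.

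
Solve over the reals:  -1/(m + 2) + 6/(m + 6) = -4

m = -7.434 or m = -1.816

Multiply both sides by (m + 2)(m + 6):
-(m + 6) + 6(m + 2) = -4(m + 2)(m + 6).
Expand and collect terms: -4m² - 37m - 54 = 0.
By the quadratic formula, m = (37 ± √505) / -8, so m ≈ -7.434 or m ≈ -1.816.
Neither value makes a denominator zero (m ≠ -2, m ≠ -6), so both are valid.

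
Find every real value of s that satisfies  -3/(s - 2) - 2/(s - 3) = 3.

s = 0.6126 or s = 2.7208

Multiply both sides by (s - 2)(s - 3):
-3(s - 3) - 2(s - 2) = 3(s - 2)(s - 3).
Expand and collect terms: 3s² - 10s + 5 = 0.
By the quadratic formula, s = (10 ± √40) / 6, so s ≈ 2.7208 or s ≈ 0.6126.
Neither value makes a denominator zero (s ≠ 2, s ≠ 3), so both are valid.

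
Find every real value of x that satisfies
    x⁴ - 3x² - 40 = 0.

x = -2.8284 or x = 2.8284

Let u = x². The equation becomes u² - 3u - 40 = 0.
Factor: (u + 5)(u - 8) = 0, so u = -5 or u = 8.
x² = -5 < 0 has no real solution.
x² = 8 gives x = ±2·√(2) ≈ ±2.8284.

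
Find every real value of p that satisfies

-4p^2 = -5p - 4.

p = -0.5542 or p = 1.8042

Rearrange to standard form: -4p^2 + 5p + 4 = 0.
Discriminant: (5)^2 - 4*(-4)*4 = 89.
Quadratic formula: p = (-5 +/- sqrt(89)) / (-8).
So p = 5/8 - sqrt(89)/8 ~= -0.5542 or p = 5/8 + sqrt(89)/8 ~= 1.8042.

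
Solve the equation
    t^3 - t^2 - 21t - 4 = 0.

t = -4 or t = -0.1926 or t = 5.1926

Possible rational roots are divisors of -4. Testing t = -4 gives 0, so (t + 4) is a factor.
Divide: t^3 - t^2 - 21t - 4 = (t + 4)(t^2 - 5t - 1).
Apply the quadratic formula to t^2 - 5t - 1 = 0: t = (5 +/- sqrt(29))/2, i.e. t ~= 5.1926 or t ~= -0.1926.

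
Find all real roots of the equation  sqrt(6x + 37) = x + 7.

x = -6 or x = -2

Square both sides: 6x + 37 = (x + 7)^2.
Expand and rearrange: x^2 + 8x + 12 = 0.
Solving gives x = -2 or x = -6.
Check each candidate in the original equation:
  x = -2: sqrt(25) = 5, while x + 7 = 5 — valid.
  x = -6: sqrt(1) = 1, while x + 7 = 1 — valid.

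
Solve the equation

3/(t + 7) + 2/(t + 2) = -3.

Multiply both sides by (t + 7)(t + 2):
3(t + 2) + 2(t + 7) = -3(t + 7)(t + 2).
Expand and collect terms: -3t² - 32t - 62 = 0.
By the quadratic formula, t = (32 ± √280) / -6, so t ≈ -8.1222 or t ≈ -2.5445.
Neither value makes a denominator zero (t ≠ -7, t ≠ -2), so both are valid.

t = -8.1222 or t = -2.5445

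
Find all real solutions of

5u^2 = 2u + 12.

u = -1.362 or u = 1.762

Rearrange to standard form: 5u^2 - 2u - 12 = 0.
Discriminant: (-2)^2 - 4*5*(-12) = 244.
Quadratic formula: u = (2 +/- sqrt(244)) / 10.
So u = 1/5 + sqrt(61)/5 ~= 1.762 or u = 1/5 - sqrt(61)/5 ~= -1.362.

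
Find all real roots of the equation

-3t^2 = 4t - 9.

Rearrange to standard form: -3t^2 - 4t + 9 = 0.
Discriminant: (-4)^2 - 4*(-3)*9 = 124.
Quadratic formula: t = (4 +/- sqrt(124)) / (-6).
So t = -sqrt(31)/3 - 2/3 ~= -2.5226 or t = -2/3 + sqrt(31)/3 ~= 1.1893.

t = -2.5226 or t = 1.1893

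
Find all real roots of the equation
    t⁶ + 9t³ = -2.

Let u = t³. The equation becomes u² + 9u + 2 = 0.
By the quadratic formula, u = -9/2 + √(73)/2 or u = -9/2 - √(73)/2.
t³ = -9/2 + √(73)/2 gives t = -∛(9/2 - √(73)/2) ≈ -0.6109.
t³ = -9/2 - √(73)/2 gives t = -∛(√(73)/2 + 9/2) ≈ -2.0624.

t = -2.0624 or t = -0.6109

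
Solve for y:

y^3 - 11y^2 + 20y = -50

y = -1.3589 or y = 5 or y = 7.3589

Rearrange: y^3 - 11y^2 + 20y + 50 = 0.
Possible rational roots are divisors of 50. Testing y = 5 gives 0, so (y - 5) is a factor.
Divide: y^3 - 11y^2 + 20y + 50 = (y - 5)(y^2 - 6y - 10).
Apply the quadratic formula to y^2 - 6y - 10 = 0: y = (6 +/- sqrt(76))/2, i.e. y ~= 7.3589 or y ~= -1.3589.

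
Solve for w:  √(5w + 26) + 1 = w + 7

Isolate the radical: √(5w + 26) = w + 6.
Square both sides: 5w + 26 = (w + 6)².
Expand and rearrange: w² + 7w + 10 = 0.
Solving gives w = -2 or w = -5.
Check each candidate in the original equation:
  w = -2: √(16) = 4, while w + 6 = 4 — valid.
  w = -5: √(1) = 1, while w + 6 = 1 — valid.

w = -5 or w = -2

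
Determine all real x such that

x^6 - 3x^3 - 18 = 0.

x = -1.4422 or x = 1.8171

Let u = x^3. The equation becomes u^2 - 3u - 18 = 0.
Factor: (u - 6)(u + 3) = 0, so u = 6 or u = -3.
x^3 = 6 gives x = (6)^(1/3) ~= 1.8171.
x^3 = -3 gives x = -(3)^(1/3) ~= -1.4422.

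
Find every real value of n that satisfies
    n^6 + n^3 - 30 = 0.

n = -1.8171 or n = 1.71

Let u = n^3. The equation becomes u^2 + u - 30 = 0.
Factor: (u + 6)(u - 5) = 0, so u = -6 or u = 5.
n^3 = -6 gives n = -(6)^(1/3) ~= -1.8171.
n^3 = 5 gives n = (5)^(1/3) ~= 1.71.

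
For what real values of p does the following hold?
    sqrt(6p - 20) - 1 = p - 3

Isolate the radical: sqrt(6p - 20) = p - 2.
Square both sides: 6p - 20 = (p - 2)^2.
Expand and rearrange: p^2 - 10p + 24 = 0.
Solving gives p = 6 or p = 4.
Check each candidate in the original equation:
  p = 6: sqrt(16) = 4, while p - 2 = 4 — valid.
  p = 4: sqrt(4) = 2, while p - 2 = 2 — valid.

p = 4 or p = 6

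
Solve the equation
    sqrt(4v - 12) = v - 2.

Square both sides: 4v - 12 = (v - 2)^2.
Expand and rearrange: v^2 - 8v + 16 = 0.
This gives the repeated root v = 4.
Check in the original equation:
  v = 4: sqrt(4) = 2, while v - 2 = 2 — valid.

v = 4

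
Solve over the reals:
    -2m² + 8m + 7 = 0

Discriminant: (8)² − 4·(-2)·7 = 120.
Quadratic formula: m = (-8 ± √120) / (-4).
So m = 2 - √(30)/2 ≈ -0.7386 or m = 2 + √(30)/2 ≈ 4.7386.

m = -0.7386 or m = 4.7386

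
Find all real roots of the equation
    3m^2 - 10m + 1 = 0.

Discriminant: (-10)^2 - 4*3*1 = 88.
Quadratic formula: m = (10 +/- sqrt(88)) / 6.
So m = sqrt(22)/3 + 5/3 ~= 3.2301 or m = 5/3 - sqrt(22)/3 ~= 0.1032.

m = 0.1032 or m = 3.2301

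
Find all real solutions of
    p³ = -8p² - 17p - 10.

p = -5 or p = -2 or p = -1

Rearrange: p³ + 8p² + 17p + 10 = 0.
Possible rational roots are divisors of 10. Testing p = -1 gives 0, so (p + 1) is a factor.
Divide: p³ + 8p² + 17p + 10 = (p + 1)(p² + 7p + 10).
Factor the quadratic: p = -2 or p = -5.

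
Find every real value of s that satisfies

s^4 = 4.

Let u = s^2. The equation becomes u^2 - 4 = 0.
Factor: (u + 2)(u - 2) = 0, so u = -2 or u = 2.
s^2 = -2 < 0 has no real solution.
s^2 = 2 gives s = +/-sqrt(2) ~= +/-1.4142.

s = -1.4142 or s = 1.4142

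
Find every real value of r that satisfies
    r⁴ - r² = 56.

Let u = r². The equation becomes u² - u - 56 = 0.
Factor: (u - 8)(u + 7) = 0, so u = 8 or u = -7.
r² = 8 gives r = ±2·√(2) ≈ ±2.8284.
r² = -7 < 0 has no real solution.

r = -2.8284 or r = 2.8284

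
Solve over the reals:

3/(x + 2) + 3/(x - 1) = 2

Multiply both sides by (x + 2)(x - 1):
3(x - 1) + 3(x + 2) = 2(x + 2)(x - 1).
Expand and collect terms: 2x² - 4x - 7 = 0.
By the quadratic formula, x = (4 ± √72) / 4, so x ≈ 3.1213 or x ≈ -1.1213.
Neither value makes a denominator zero (x ≠ -2, x ≠ 1), so both are valid.

x = -1.1213 or x = 3.1213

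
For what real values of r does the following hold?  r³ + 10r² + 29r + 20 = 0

r = -5 or r = -4 or r = -1

Possible rational roots are divisors of 20. Testing r = -5 gives 0, so (r + 5) is a factor.
Divide: r³ + 10r² + 29r + 20 = (r + 5)(r² + 5r + 4).
Factor the quadratic: r = -1 or r = -4.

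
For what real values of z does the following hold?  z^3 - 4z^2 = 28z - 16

z = -4 or z = 0.5359 or z = 7.4641

Rearrange: z^3 - 4z^2 - 28z + 16 = 0.
Possible rational roots are divisors of 16. Testing z = -4 gives 0, so (z + 4) is a factor.
Divide: z^3 - 4z^2 - 28z + 16 = (z + 4)(z^2 - 8z + 4).
Apply the quadratic formula to z^2 - 8z + 4 = 0: z = (8 +/- sqrt(48))/2, i.e. z ~= 7.4641 or z ~= 0.5359.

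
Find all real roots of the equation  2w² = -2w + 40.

w = -5 or w = 4

Bring every term to one side: 2w² + 2w - 40 = 0.
Factor: 2(w - 4)(w + 5) = 0.
So w = 4 or w = -5.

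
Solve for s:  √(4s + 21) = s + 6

s = -5 or s = -3

Square both sides: 4s + 21 = (s + 6)².
Expand and rearrange: s² + 8s + 15 = 0.
Solving gives s = -3 or s = -5.
Check each candidate in the original equation:
  s = -3: √(9) = 3, while s + 6 = 3 — valid.
  s = -5: √(1) = 1, while s + 6 = 1 — valid.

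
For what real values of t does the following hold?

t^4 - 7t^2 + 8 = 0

Let u = t^2. The equation becomes u^2 - 7u + 8 = 0.
By the quadratic formula, u = sqrt(17)/2 + 7/2 or u = 7/2 - sqrt(17)/2.
t^2 = sqrt(17)/2 + 7/2 gives t = +/-sqrt(sqrt(17)/2 + 7/2) ~= +/-2.3583.
t^2 = 7/2 - sqrt(17)/2 gives t = +/-sqrt(7/2 - sqrt(17)/2) ~= +/-1.1994.

t = -2.3583 or t = -1.1994 or t = 1.1994 or t = 2.3583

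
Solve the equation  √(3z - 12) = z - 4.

z = 4 or z = 7

Square both sides: 3z - 12 = (z - 4)².
Expand and rearrange: z² - 11z + 28 = 0.
Solving gives z = 7 or z = 4.
Check each candidate in the original equation:
  z = 7: √(9) = 3, while z - 4 = 3 — valid.
  z = 4: √(0) = 0, while z - 4 = 0 — valid.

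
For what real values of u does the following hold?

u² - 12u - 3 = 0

Discriminant: (-12)² − 4·1·(-3) = 156.
Quadratic formula: u = (12 ± √156) / 2.
So u = 6 + √(39) ≈ 12.245 or u = 6 - √(39) ≈ -0.245.

u = -0.245 or u = 12.245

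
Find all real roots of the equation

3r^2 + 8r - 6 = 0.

r = -3.277 or r = 0.6103

Discriminant: (8)^2 - 4*3*(-6) = 136.
Quadratic formula: r = (-8 +/- sqrt(136)) / 6.
So r = -4/3 + sqrt(34)/3 ~= 0.6103 or r = -sqrt(34)/3 - 4/3 ~= -3.277.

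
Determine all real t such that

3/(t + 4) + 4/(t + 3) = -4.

Multiply both sides by (t + 4)(t + 3):
3(t + 3) + 4(t + 4) = -4(t + 4)(t + 3).
Expand and collect terms: -4t² - 35t - 73 = 0.
By the quadratic formula, t = (35 ± √57) / -8, so t ≈ -5.3187 or t ≈ -3.4313.
Neither value makes a denominator zero (t ≠ -4, t ≠ -3), so both are valid.

t = -5.3187 or t = -3.4313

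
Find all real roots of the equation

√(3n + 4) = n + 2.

Square both sides: 3n + 4 = (n + 2)².
Expand and rearrange: n² + n = 0.
Solving gives n = 0 or n = -1.
Check each candidate in the original equation:
  n = 0: √(4) = 2, while n + 2 = 2 — valid.
  n = -1: √(1) = 1, while n + 2 = 1 — valid.

n = -1 or n = 0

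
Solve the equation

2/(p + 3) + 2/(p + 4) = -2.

p = -5.618 or p = -3.382

Multiply both sides by (p + 3)(p + 4):
2(p + 4) + 2(p + 3) = -2(p + 3)(p + 4).
Expand and collect terms: -2p² - 18p - 38 = 0.
By the quadratic formula, p = (18 ± √20) / -4, so p ≈ -5.618 or p ≈ -3.382.
Neither value makes a denominator zero (p ≠ -3, p ≠ -4), so both are valid.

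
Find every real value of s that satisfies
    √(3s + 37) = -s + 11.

s = 4

Square both sides: 3s + 37 = (-s + 11)².
Expand and rearrange: s² - 25s + 84 = 0.
Solving gives s = 21 or s = 4.
Check each candidate in the original equation:
  s = 21: √(100) = 10, while -s + 11 = -10 — extraneous.
  s = 4: √(49) = 7, while -s + 11 = 7 — valid.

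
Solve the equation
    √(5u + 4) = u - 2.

u = 9

Square both sides: 5u + 4 = (u - 2)².
Expand and rearrange: u² - 9u = 0.
Solving gives u = 9 or u = 0.
Check each candidate in the original equation:
  u = 9: √(49) = 7, while u - 2 = 7 — valid.
  u = 0: √(4) = 2, while u - 2 = -2 — extraneous.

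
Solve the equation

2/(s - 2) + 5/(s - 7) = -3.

Multiply both sides by (s - 2)(s - 7):
2(s - 7) + 5(s - 2) = -3(s - 2)(s - 7).
Expand and collect terms: -3s^2 + 20s - 18 = 0.
By the quadratic formula, s = (-20 +/- sqrt(184)) / -6, so s ~= 1.0726 or s ~= 5.5941.
Neither value makes a denominator zero (s != 2, s != 7), so both are valid.

s = 1.0726 or s = 5.5941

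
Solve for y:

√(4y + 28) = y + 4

Square both sides: 4y + 28 = (y + 4)².
Expand and rearrange: y² + 4y - 12 = 0.
Solving gives y = 2 or y = -6.
Check each candidate in the original equation:
  y = 2: √(36) = 6, while y + 4 = 6 — valid.
  y = -6: √(4) = 2, while y + 4 = -2 — extraneous.

y = 2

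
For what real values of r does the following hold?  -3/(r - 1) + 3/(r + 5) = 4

Multiply both sides by (r - 1)(r + 5):
-3(r + 5) + 3(r - 1) = 4(r - 1)(r + 5).
Expand and collect terms: 4r^2 + 16r - 2 = 0.
By the quadratic formula, r = (-16 +/- sqrt(288)) / 8, so r ~= 0.1213 or r ~= -4.1213.
Neither value makes a denominator zero (r != 1, r != -5), so both are valid.

r = -4.1213 or r = 0.1213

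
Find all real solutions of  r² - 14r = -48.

Bring every term to one side: r² - 14r + 48 = 0.
Factor: (r - 6)(r - 8) = 0.
So r = 6 or r = 8.

r = 6 or r = 8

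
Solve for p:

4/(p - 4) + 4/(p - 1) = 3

Multiply both sides by (p - 4)(p - 1):
4(p - 1) + 4(p - 4) = 3(p - 4)(p - 1).
Expand and collect terms: 3p² - 23p + 32 = 0.
By the quadratic formula, p = (23 ± √145) / 6, so p ≈ 5.8403 or p ≈ 1.8264.
Neither value makes a denominator zero (p ≠ 4, p ≠ 1), so both are valid.

p = 1.8264 or p = 5.8403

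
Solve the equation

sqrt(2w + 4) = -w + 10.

w = 6

Square both sides: 2w + 4 = (-w + 10)^2.
Expand and rearrange: w^2 - 22w + 96 = 0.
Solving gives w = 16 or w = 6.
Check each candidate in the original equation:
  w = 16: sqrt(36) = 6, while -w + 10 = -6 — extraneous.
  w = 6: sqrt(16) = 4, while -w + 10 = 4 — valid.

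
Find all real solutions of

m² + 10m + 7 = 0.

m = -9.2426 or m = -0.7574

Discriminant: (10)² − 4·1·7 = 72.
Quadratic formula: m = (-10 ± √72) / 2.
So m = -5 + 3·√(2) ≈ -0.7574 or m = -5 - 3·√(2) ≈ -9.2426.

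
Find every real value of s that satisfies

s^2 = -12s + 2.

s = -12.1644 or s = 0.1644

Rearrange to standard form: s^2 + 12s - 2 = 0.
Discriminant: (12)^2 - 4*1*(-2) = 152.
Quadratic formula: s = (-12 +/- sqrt(152)) / 2.
So s = -6 + sqrt(38) ~= 0.1644 or s = -sqrt(38) - 6 ~= -12.1644.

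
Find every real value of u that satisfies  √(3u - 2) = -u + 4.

Square both sides: 3u - 2 = (-u + 4)².
Expand and rearrange: u² - 11u + 18 = 0.
Solving gives u = 9 or u = 2.
Check each candidate in the original equation:
  u = 9: √(25) = 5, while -u + 4 = -5 — extraneous.
  u = 2: √(4) = 2, while -u + 4 = 2 — valid.

u = 2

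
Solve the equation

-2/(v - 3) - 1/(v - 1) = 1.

v = -1 or v = 2

Multiply both sides by (v - 3)(v - 1):
-2(v - 1) - (v - 3) = (v - 3)(v - 1).
Expand and collect terms: v² - v - 2 = 0.
Factor or apply the quadratic formula: v = 2 or v = -1.
Neither value makes a denominator zero (v ≠ 3, v ≠ 1), so both are valid.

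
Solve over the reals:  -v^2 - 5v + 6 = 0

Factor: -1(v - 1)(v + 6) = 0.
So v = 1 or v = -6.

v = -6 or v = 1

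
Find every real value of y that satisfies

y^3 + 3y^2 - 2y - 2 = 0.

Possible rational roots are divisors of -2. Testing y = 1 gives 0, so (y - 1) is a factor.
Divide: y^3 + 3y^2 - 2y - 2 = (y - 1)(y^2 + 4y + 2).
Apply the quadratic formula to y^2 + 4y + 2 = 0: y = (-4 +/- sqrt(8))/2, i.e. y ~= -0.5858 or y ~= -3.4142.

y = -3.4142 or y = -0.5858 or y = 1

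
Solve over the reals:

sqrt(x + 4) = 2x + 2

Square both sides: x + 4 = (2x + 2)^2.
Expand and rearrange: 4x^2 + 7x = 0.
Solving gives x = 0 or x = -1.75.
Check each candidate in the original equation:
  x = 0: sqrt(4) = 2, while 2x + 2 = 2 — valid.
  x = -1.75: sqrt(2.25) = 1.5, while 2x + 2 = -1.5 — extraneous.

x = 0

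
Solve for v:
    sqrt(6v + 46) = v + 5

v = 3

Square both sides: 6v + 46 = (v + 5)^2.
Expand and rearrange: v^2 + 4v - 21 = 0.
Solving gives v = 3 or v = -7.
Check each candidate in the original equation:
  v = 3: sqrt(64) = 8, while v + 5 = 8 — valid.
  v = -7: sqrt(4) = 2, while v + 5 = -2 — extraneous.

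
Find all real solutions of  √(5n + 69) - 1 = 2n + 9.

n = -1

Isolate the radical: √(5n + 69) = 2n + 10.
Square both sides: 5n + 69 = (2n + 10)².
Expand and rearrange: 4n² + 35n + 31 = 0.
Solving gives n = -1 or n = -7.75.
Check each candidate in the original equation:
  n = -1: √(64) = 8, while 2n + 10 = 8 — valid.
  n = -7.75: √(30.25) = 5.5, while 2n + 10 = -5.5 — extraneous.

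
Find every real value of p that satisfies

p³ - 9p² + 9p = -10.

Rearrange: p³ - 9p² + 9p + 10 = 0.
Possible rational roots are divisors of 10. Testing p = 2 gives 0, so (p - 2) is a factor.
Divide: p³ - 9p² + 9p + 10 = (p - 2)(p² - 7p - 5).
Apply the quadratic formula to p² - 7p - 5 = 0: p = (7 ± √69)/2, i.e. p ≈ 7.6533 or p ≈ -0.6533.

p = -0.6533 or p = 2 or p = 7.6533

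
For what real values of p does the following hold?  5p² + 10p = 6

p = -2.4832 or p = 0.4832

Rearrange to standard form: 5p² + 10p - 6 = 0.
Discriminant: (10)² − 4·5·(-6) = 220.
Quadratic formula: p = (-10 ± √220) / 10.
So p = -1 + √(55)/5 ≈ 0.4832 or p = -√(55)/5 - 1 ≈ -2.4832.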